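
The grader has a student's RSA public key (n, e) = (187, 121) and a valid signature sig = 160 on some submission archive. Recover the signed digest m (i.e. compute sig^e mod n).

61

Squares mod 187: sig^1≡160, sig^2≡168, sig^4≡174, sig^8≡169, sig^16≡137, sig^32≡69, sig^64≡86
121 = 64 + 32 + 16 + 8 + 1, so sig^121 ≡ 86·69·137·169·160 ≡ 61 (mod 187)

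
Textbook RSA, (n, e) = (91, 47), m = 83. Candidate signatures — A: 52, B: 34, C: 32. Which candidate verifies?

B

Candidate A: Squares mod 91: 52^1≡52, 52^2≡65, 52^4≡39, 52^8≡65, 52^16≡39, 52^32≡65; 47 = 32 + 8 + 4 + 2 + 1, so 52^47 ≡ 65·65·39·65·52 ≡ 26 (mod 91)
Candidate B: Squares mod 91: 34^1≡34, 34^2≡64, 34^4≡1, 34^8≡1, 34^16≡1, 34^32≡1; 47 = 32 + 8 + 4 + 2 + 1, so 34^47 ≡ 1·1·1·64·34 ≡ 83 (mod 91)
  → matches m = 83
Candidate C: Squares mod 91: 32^1≡32, 32^2≡23, 32^4≡74, 32^8≡16, 32^16≡74, 32^32≡16; 47 = 32 + 8 + 4 + 2 + 1, so 32^47 ≡ 16·16·74·23·32 ≡ 37 (mod 91)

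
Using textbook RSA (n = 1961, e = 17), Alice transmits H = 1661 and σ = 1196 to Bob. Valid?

σ^17 mod 1961 = 1514
σ^17 mod 1961 = 1514, but H = 1661.

no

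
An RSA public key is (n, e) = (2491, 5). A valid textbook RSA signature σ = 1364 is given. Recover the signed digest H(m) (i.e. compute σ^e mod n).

1928

σ^2 ≡ 1364^2 = 1860496 ≡ 2210
σ^4 ≡ 2210^2 = 4884100 ≡ 1740
5 = 4 + 1, so σ^5 ≡ 1740·1364 ≡ 1928 (mod 2491)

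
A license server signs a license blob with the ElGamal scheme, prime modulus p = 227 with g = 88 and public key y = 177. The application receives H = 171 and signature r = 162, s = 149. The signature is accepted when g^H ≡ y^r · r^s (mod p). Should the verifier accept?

accept

Left side g^H mod p:
88^2 = 7744 ≡ 26
88^4 ≡ 26^2 = 676 ≡ 222
88^8 ≡ 222^2 = 49284 ≡ 25
88^16 ≡ 25^2 = 625 ≡ 171
88^32 ≡ 171^2 = 29241 ≡ 185
88^64 ≡ 185^2 = 34225 ≡ 175
88^128 ≡ 175^2 = 30625 ≡ 207
171 = 128 + 32 + 8 + 2 + 1, so 88^171 ≡ 207·185·25·26·88 ≡ 45 (mod 227)
Right side y^r · r^s mod p:
177^2 = 31329 ≡ 3
177^4 ≡ 3^2 = 9
177^8 ≡ 9^2 = 81
177^16 ≡ 81^2 = 6561 ≡ 205
177^32 ≡ 205^2 = 42025 ≡ 30
177^64 ≡ 30^2 = 900 ≡ 219
177^128 ≡ 219^2 = 47961 ≡ 64
162 = 128 + 32 + 2, so 177^162 ≡ 64·30·3 ≡ 85 (mod 227)
162^2 = 26244 ≡ 139
162^4 ≡ 139^2 = 19321 ≡ 26
162^8 ≡ 26^2 = 676 ≡ 222
162^16 ≡ 222^2 = 49284 ≡ 25
162^32 ≡ 25^2 = 625 ≡ 171
162^64 ≡ 171^2 = 29241 ≡ 185
162^128 ≡ 185^2 = 34225 ≡ 175
149 = 128 + 16 + 4 + 1, so 162^149 ≡ 175·25·26·162 ≡ 94 (mod 227)
85·94 = 7990 ≡ 45 (mod 227)
45 ≡ 45 (mod 227), so the signature is genuine.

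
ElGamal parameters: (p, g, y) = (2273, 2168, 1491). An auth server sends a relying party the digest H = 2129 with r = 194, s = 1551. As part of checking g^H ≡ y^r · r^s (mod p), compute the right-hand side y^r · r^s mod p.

1491^194 mod 2273 = 977
194^1551 mod 2273 = 245
y^r · r^s ≡ 977·245 = 239365 ≡ 700 (mod 2273)

700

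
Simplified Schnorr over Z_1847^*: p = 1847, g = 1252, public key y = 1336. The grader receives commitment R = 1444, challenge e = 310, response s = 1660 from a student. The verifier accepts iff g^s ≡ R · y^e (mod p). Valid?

yes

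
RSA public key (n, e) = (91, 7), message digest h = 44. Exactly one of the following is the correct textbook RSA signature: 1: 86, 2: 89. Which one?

1

Candidate 1: 86^2 = 7396 ≡ 25; 86^4 ≡ 25^2 = 625 ≡ 79; 7 = 4 + 2 + 1, so 86^7 ≡ 79·25·86 ≡ 44 (mod 91)
  → matches h = 44
Candidate 2: 89^2 = 7921 ≡ 4; 89^4 ≡ 4^2 = 16; 7 = 4 + 2 + 1, so 89^7 ≡ 16·4·89 ≡ 54 (mod 91)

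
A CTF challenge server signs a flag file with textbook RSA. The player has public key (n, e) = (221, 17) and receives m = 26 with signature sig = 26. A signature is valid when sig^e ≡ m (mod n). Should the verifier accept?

accept

Squares mod 221: sig^1≡26, sig^2≡13, sig^4≡169, sig^8≡52, sig^16≡52
17 = 16 + 1, so sig^17 ≡ 52·26 ≡ 26 (mod 221)
26 = m, so the signature checks out.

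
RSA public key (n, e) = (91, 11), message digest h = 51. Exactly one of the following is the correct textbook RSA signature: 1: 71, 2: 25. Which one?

Candidate 1: 71^2 = 5041 ≡ 36; 71^4 ≡ 36^2 = 1296 ≡ 22; 71^8 ≡ 22^2 = 484 ≡ 29; 11 = 8 + 2 + 1, so 71^11 ≡ 29·36·71 ≡ 50 (mod 91)
Candidate 2: 25^2 = 625 ≡ 79; 25^4 ≡ 79^2 = 6241 ≡ 53; 25^8 ≡ 53^2 = 2809 ≡ 79; 11 = 8 + 2 + 1, so 25^11 ≡ 79·79·25 ≡ 51 (mod 91)
  → matches h = 51

2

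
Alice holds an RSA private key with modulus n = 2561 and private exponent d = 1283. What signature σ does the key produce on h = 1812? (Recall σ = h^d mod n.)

Squares mod 2561: h^1≡1812, h^2≡142, h^4≡2237, h^8≡2536, h^16≡625, h^32≡1353, h^64≡2055, h^128≡2497, h^256≡1535, h^512≡105, h^1024≡781
1283 = 1024 + 256 + 2 + 1, so h^1283 ≡ 781·1535·142·1812 ≡ 2374 (mod 2561)

2374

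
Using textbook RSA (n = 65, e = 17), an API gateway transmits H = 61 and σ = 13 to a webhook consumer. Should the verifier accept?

reject

Squares mod 65: σ^1≡13, σ^2≡39, σ^4≡26, σ^8≡26, σ^16≡26
17 = 16 + 1, so σ^17 ≡ 26·13 ≡ 13 (mod 65)
σ^17 mod 65 = 13, but H = 61.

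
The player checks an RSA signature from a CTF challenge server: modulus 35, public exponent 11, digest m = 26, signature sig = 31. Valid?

sig^2 ≡ 31^2 = 961 ≡ 16
sig^4 ≡ 16^2 = 256 ≡ 11
sig^8 ≡ 11^2 = 121 ≡ 16
11 = 8 + 2 + 1, so sig^11 ≡ 16·16·31 ≡ 26 (mod 35)
26 = m, so the signature checks out.

yes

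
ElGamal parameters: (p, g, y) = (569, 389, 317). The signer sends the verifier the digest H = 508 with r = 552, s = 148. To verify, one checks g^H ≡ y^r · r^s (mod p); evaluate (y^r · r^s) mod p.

317^552 mod 569 = 478
552^148 mod 569 = 549
y^r · r^s ≡ 478·549 = 262422 ≡ 113 (mod 569)

113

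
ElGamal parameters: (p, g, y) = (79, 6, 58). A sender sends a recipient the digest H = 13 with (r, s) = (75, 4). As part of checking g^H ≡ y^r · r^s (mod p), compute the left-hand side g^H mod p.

56

6^13 mod 79 = 56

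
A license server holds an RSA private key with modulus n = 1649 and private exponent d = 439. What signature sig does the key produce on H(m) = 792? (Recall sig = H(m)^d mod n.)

566

(H(m))^2 ≡ 792^2 = 627264 ≡ 644
(H(m))^4 ≡ 644^2 = 414736 ≡ 837
(H(m))^8 ≡ 837^2 = 700569 ≡ 1393
(H(m))^16 ≡ 1393^2 = 1940449 ≡ 1225
(H(m))^32 ≡ 1225^2 = 1500625 ≡ 35
(H(m))^64 ≡ 35^2 = 1225
(H(m))^128 ≡ 1225^2 = 1500625 ≡ 35
(H(m))^256 ≡ 35^2 = 1225
439 = 256 + 128 + 32 + 16 + 4 + 2 + 1, so (H(m))^439 ≡ 1225·35·35·1225·837·644·792 ≡ 566 (mod 1649)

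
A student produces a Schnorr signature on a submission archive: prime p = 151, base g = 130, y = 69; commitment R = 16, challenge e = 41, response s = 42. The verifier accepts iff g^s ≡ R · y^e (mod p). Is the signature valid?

g^s mod p:
Squares mod 151: 130^1≡130, 130^2≡139, 130^4≡144, 130^8≡49, 130^16≡136, 130^32≡74
42 = 32 + 8 + 2, so 130^42 ≡ 74·49·139 ≡ 127 (mod 151)
R · y^e mod p:
Squares mod 151: 69^1≡69, 69^2≡80, 69^4≡58, 69^8≡42, 69^16≡103, 69^32≡39
41 = 32 + 8 + 1, so 69^41 ≡ 39·42·69 ≡ 74 (mod 151)
16·74 = 1184 ≡ 127 (mod 151)
127 ≡ 127 (mod 151); signature holds.

valid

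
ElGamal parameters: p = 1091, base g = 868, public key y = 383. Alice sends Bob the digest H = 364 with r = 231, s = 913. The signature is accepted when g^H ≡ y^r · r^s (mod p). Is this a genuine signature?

genuine

Left side g^H mod p:
868^2 = 753424 ≡ 634
868^4 ≡ 634^2 = 401956 ≡ 468
868^8 ≡ 468^2 = 219024 ≡ 824
868^16 ≡ 824^2 = 678976 ≡ 374
868^32 ≡ 374^2 = 139876 ≡ 228
868^64 ≡ 228^2 = 51984 ≡ 707
868^128 ≡ 707^2 = 499849 ≡ 171
868^256 ≡ 171^2 = 29241 ≡ 875
364 = 256 + 64 + 32 + 8 + 4, so 868^364 ≡ 875·707·228·824·468 ≡ 458 (mod 1091)
Right side y^r · r^s mod p:
383^2 = 146689 ≡ 495
383^4 ≡ 495^2 = 245025 ≡ 641
383^8 ≡ 641^2 = 410881 ≡ 665
383^16 ≡ 665^2 = 442225 ≡ 370
383^32 ≡ 370^2 = 136900 ≡ 525
383^64 ≡ 525^2 = 275625 ≡ 693
383^128 ≡ 693^2 = 480249 ≡ 209
231 = 128 + 64 + 32 + 4 + 2 + 1, so 383^231 ≡ 209·693·525·641·495·383 ≡ 646 (mod 1091)
231^2 = 53361 ≡ 993
231^4 ≡ 993^2 = 986049 ≡ 876
231^8 ≡ 876^2 = 767376 ≡ 403
231^16 ≡ 403^2 = 162409 ≡ 941
231^32 ≡ 941^2 = 885481 ≡ 680
231^64 ≡ 680^2 = 462400 ≡ 907
231^128 ≡ 907^2 = 822649 ≡ 35
231^256 ≡ 35^2 = 1225 ≡ 134
231^512 ≡ 134^2 = 17956 ≡ 500
913 = 512 + 256 + 128 + 16 + 1, so 231^913 ≡ 500·134·35·941·231 ≡ 987 (mod 1091)
646·987 = 637602 ≡ 458 (mod 1091)
458 ≡ 458 (mod 1091), so the signature is genuine.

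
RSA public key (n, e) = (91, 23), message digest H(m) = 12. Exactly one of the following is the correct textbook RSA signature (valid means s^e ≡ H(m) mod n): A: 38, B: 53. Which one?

Candidate A: Squares mod 91: 38^1≡38, 38^2≡79, 38^4≡53, 38^8≡79, 38^16≡53; 23 = 16 + 4 + 2 + 1, so 38^23 ≡ 53·53·79·38 ≡ 12 (mod 91)
  → matches H(m) = 12
Candidate B: Squares mod 91: 53^1≡53, 53^2≡79, 53^4≡53, 53^8≡79, 53^16≡53; 23 = 16 + 4 + 2 + 1, so 53^23 ≡ 53·53·79·53 ≡ 79 (mod 91)

A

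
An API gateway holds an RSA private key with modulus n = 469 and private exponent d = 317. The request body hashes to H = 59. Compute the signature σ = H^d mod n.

89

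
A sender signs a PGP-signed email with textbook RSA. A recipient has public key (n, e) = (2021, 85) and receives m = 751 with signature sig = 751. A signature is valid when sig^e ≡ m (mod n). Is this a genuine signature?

sig^2 ≡ 751^2 = 564001 ≡ 142
sig^4 ≡ 142^2 = 20164 ≡ 1975
sig^8 ≡ 1975^2 = 3900625 ≡ 95
sig^16 ≡ 95^2 = 9025 ≡ 941
sig^32 ≡ 941^2 = 885481 ≡ 283
sig^64 ≡ 283^2 = 80089 ≡ 1270
85 = 64 + 16 + 4 + 1, so sig^85 ≡ 1270·941·1975·751 ≡ 751 (mod 2021)
751 = m, so the signature checks out.

genuine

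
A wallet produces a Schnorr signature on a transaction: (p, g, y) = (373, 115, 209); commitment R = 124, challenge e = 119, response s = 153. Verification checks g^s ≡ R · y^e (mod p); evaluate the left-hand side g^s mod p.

Squares mod 373: 115^1≡115, 115^2≡170, 115^4≡179, 115^8≡336, 115^16≡250, 115^32≡209, 115^64≡40, 115^128≡108
153 = 128 + 16 + 8 + 1, so 115^153 ≡ 108·250·336·115 ≡ 119 (mod 373)

119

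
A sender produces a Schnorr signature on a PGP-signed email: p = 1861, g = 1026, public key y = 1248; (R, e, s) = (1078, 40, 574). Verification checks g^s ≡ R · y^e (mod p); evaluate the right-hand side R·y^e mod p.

814

1248^2 = 1557504 ≡ 1708
1248^4 ≡ 1708^2 = 2917264 ≡ 1077
1248^8 ≡ 1077^2 = 1159929 ≡ 526
1248^16 ≡ 526^2 = 276676 ≡ 1248
1248^32 ≡ 1248^2 = 1557504 ≡ 1708
40 = 32 + 8, so 1248^40 ≡ 1708·526 ≡ 1406 (mod 1861)
R · y^e ≡ 1078·1406 = 1515668 ≡ 814 (mod 1861)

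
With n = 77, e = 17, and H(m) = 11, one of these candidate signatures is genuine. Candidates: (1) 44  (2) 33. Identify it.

1

Candidate 1: 44^2 = 1936 ≡ 11; 44^4 ≡ 11^2 = 121 ≡ 44; 44^8 ≡ 44^2 = 1936 ≡ 11; 44^16 ≡ 11^2 = 121 ≡ 44; 17 = 16 + 1, so 44^17 ≡ 44·44 ≡ 11 (mod 77)
  → matches H(m) = 11
Candidate 2: 33^2 = 1089 ≡ 11; 33^4 ≡ 11^2 = 121 ≡ 44; 33^8 ≡ 44^2 = 1936 ≡ 11; 33^16 ≡ 11^2 = 121 ≡ 44; 17 = 16 + 1, so 33^17 ≡ 44·33 ≡ 66 (mod 77)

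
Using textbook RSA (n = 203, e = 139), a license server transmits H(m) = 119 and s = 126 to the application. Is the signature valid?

s^2 ≡ 126^2 = 15876 ≡ 42
s^4 ≡ 42^2 = 1764 ≡ 140
s^8 ≡ 140^2 = 19600 ≡ 112
s^16 ≡ 112^2 = 12544 ≡ 161
s^32 ≡ 161^2 = 25921 ≡ 140
s^64 ≡ 140^2 = 19600 ≡ 112
s^128 ≡ 112^2 = 12544 ≡ 161
139 = 128 + 8 + 2 + 1, so s^139 ≡ 161·112·42·126 ≡ 119 (mod 203)
Since 119 equals the digest 119, verification succeeds.

valid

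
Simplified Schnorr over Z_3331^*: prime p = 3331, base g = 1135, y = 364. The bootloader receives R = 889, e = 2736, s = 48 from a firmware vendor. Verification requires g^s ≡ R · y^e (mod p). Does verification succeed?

g^s mod p:
Squares mod 3331: 1135^1≡1135, 1135^2≡2459, 1135^4≡916, 1135^8≡2975, 1135^16≡158, 1135^32≡1647
48 = 32 + 16, so 1135^48 ≡ 1647·158 ≡ 408 (mod 3331)
R · y^e mod p:
Squares mod 3331: 364^1≡364, 364^2≡2587, 364^4≡590, 364^8≡1676, 364^16≡943, 364^32≡3203, 364^64≡3060, 364^128≡159, 364^256≡1964, 364^512≡3329, 364^1024≡4, 364^2048≡16
2736 = 2048 + 512 + 128 + 32 + 16, so 364^2736 ≡ 16·3329·159·3203·943 ≡ 2151 (mod 3331)
889·2151 = 1912239 ≡ 245 (mod 3331)
408 ≠ 245; the check fails.

fails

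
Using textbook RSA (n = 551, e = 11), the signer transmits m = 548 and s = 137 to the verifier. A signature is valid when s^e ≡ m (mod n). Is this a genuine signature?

Squares mod 551: s^1≡137, s^2≡35, s^4≡123, s^8≡252
11 = 8 + 2 + 1, so s^11 ≡ 252·35·137 ≡ 548 (mod 551)
Since 548 equals the digest 548, verification succeeds.

genuine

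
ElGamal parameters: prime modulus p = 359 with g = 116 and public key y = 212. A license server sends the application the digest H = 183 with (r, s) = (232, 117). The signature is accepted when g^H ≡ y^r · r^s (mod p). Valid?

Left side g^H mod p:
116^183 mod 359 = 227
Right side y^r · r^s mod p:
212^232 mod 359 = 324
232^117 mod 359 = 332
324·332 = 107568 ≡ 227 (mod 359)
227 ≡ 227 (mod 359), so the signature is genuine.

yes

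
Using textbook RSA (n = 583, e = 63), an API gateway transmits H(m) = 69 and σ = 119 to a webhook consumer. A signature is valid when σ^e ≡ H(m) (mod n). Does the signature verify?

σ^2 ≡ 119^2 = 14161 ≡ 169
σ^4 ≡ 169^2 = 28561 ≡ 577
σ^8 ≡ 577^2 = 332929 ≡ 36
σ^16 ≡ 36^2 = 1296 ≡ 130
σ^32 ≡ 130^2 = 16900 ≡ 576
63 = 32 + 16 + 8 + 4 + 2 + 1, so σ^63 ≡ 576·130·36·577·169·119 ≡ 69 (mod 583)
Since 69 equals the digest 69, verification succeeds.

verifies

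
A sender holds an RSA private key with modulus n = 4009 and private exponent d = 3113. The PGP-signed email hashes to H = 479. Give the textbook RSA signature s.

879

H^2 ≡ 479^2 = 229441 ≡ 928
H^4 ≡ 928^2 = 861184 ≡ 3258
H^8 ≡ 3258^2 = 10614564 ≡ 2741
H^16 ≡ 2741^2 = 7513081 ≡ 215
H^32 ≡ 215^2 = 46225 ≡ 2126
H^64 ≡ 2126^2 = 4519876 ≡ 1733
H^128 ≡ 1733^2 = 3003289 ≡ 548
H^256 ≡ 548^2 = 300304 ≡ 3638
H^512 ≡ 3638^2 = 13235044 ≡ 1335
H^1024 ≡ 1335^2 = 1782225 ≡ 2229
H^2048 ≡ 2229^2 = 4968441 ≡ 1290
3113 = 2048 + 1024 + 32 + 8 + 1, so H^3113 ≡ 1290·2229·2126·2741·479 ≡ 879 (mod 4009)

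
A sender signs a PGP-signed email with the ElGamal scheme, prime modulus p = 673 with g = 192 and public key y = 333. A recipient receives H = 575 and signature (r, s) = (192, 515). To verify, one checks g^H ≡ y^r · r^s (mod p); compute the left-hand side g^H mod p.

192^575 mod 673 = 504

504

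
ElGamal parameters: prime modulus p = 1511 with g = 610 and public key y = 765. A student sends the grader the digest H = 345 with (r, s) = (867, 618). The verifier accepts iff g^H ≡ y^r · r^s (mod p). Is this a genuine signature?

Left side g^H mod p:
Squares mod 1511: 610^1≡610, 610^2≡394, 610^4≡1114, 610^8≡465, 610^16≡152, 610^32≡439, 610^64≡824, 610^128≡537, 610^256≡1279
345 = 256 + 64 + 16 + 8 + 1, so 610^345 ≡ 1279·824·152·465·610 ≡ 450 (mod 1511)
Right side y^r · r^s mod p:
Squares mod 1511: 765^1≡765, 765^2≡468, 765^4≡1440, 765^8≡508, 765^16≡1194, 765^32≡763, 765^64≡434, 765^128≡992, 765^256≡403, 765^512≡732
867 = 512 + 256 + 64 + 32 + 2 + 1, so 765^867 ≡ 732·403·434·763·468·765 ≡ 178 (mod 1511)
Squares mod 1511: 867^1≡867, 867^2≡722, 867^4≡1500, 867^8≡121, 867^16≡1042, 867^32≡866, 867^64≡500, 867^128≡685, 867^256≡815, 867^512≡896
618 = 512 + 64 + 32 + 8 + 2, so 867^618 ≡ 896·500·866·121·722 ≡ 175 (mod 1511)
178·175 = 31150 ≡ 930 (mod 1511)
450 ≠ 930, so verification fails.

forged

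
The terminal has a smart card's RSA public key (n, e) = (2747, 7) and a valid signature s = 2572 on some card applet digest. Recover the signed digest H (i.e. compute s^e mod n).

457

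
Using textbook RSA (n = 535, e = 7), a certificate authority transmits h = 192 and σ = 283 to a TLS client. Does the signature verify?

Squares mod 535: σ^1≡283, σ^2≡374, σ^4≡241
7 = 4 + 2 + 1, so σ^7 ≡ 241·374·283 ≡ 192 (mod 535)
σ^7 mod 535 = 192 matches h.

verifies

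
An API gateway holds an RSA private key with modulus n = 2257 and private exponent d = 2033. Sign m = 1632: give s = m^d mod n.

m^2 ≡ 1632^2 = 2663424 ≡ 164
m^4 ≡ 164^2 = 26896 ≡ 2069
m^8 ≡ 2069^2 = 4280761 ≡ 1489
m^16 ≡ 1489^2 = 2217121 ≡ 747
m^32 ≡ 747^2 = 558009 ≡ 530
m^64 ≡ 530^2 = 280900 ≡ 1032
m^128 ≡ 1032^2 = 1065024 ≡ 1977
m^256 ≡ 1977^2 = 3908529 ≡ 1662
m^512 ≡ 1662^2 = 2762244 ≡ 1933
m^1024 ≡ 1933^2 = 3736489 ≡ 1154
2033 = 1024 + 512 + 256 + 128 + 64 + 32 + 16 + 1, so m^2033 ≡ 1154·1933·1662·1977·1032·530·747·1632 ≡ 768 (mod 2257)

768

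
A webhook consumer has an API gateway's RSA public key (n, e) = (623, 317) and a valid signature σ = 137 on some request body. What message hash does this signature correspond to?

422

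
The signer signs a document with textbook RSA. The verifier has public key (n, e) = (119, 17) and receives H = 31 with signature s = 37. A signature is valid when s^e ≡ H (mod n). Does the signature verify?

does not verify

Squares mod 119: s^1≡37, s^2≡60, s^4≡30, s^8≡67, s^16≡86
17 = 16 + 1, so s^17 ≡ 86·37 ≡ 88 (mod 119)
The recovered value 88 does not match the digest 31.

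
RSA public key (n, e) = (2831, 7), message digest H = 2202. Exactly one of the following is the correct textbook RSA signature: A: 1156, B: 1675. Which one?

Candidate A: 1156^2 = 1336336 ≡ 104; 1156^4 ≡ 104^2 = 10816 ≡ 2323; 7 = 4 + 2 + 1, so 1156^7 ≡ 2323·104·1156 ≡ 2202 (mod 2831)
  → matches H = 2202
Candidate B: 1675^2 = 2805625 ≡ 104; 1675^4 ≡ 104^2 = 10816 ≡ 2323; 7 = 4 + 2 + 1, so 1675^7 ≡ 2323·104·1675 ≡ 629 (mod 2831)

A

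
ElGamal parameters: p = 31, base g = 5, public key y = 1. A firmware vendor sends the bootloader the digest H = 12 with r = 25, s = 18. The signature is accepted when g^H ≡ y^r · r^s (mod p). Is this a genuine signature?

Left side g^H mod p:
5^2 = 25
5^4 ≡ 25^2 = 625 ≡ 5
5^8 ≡ 5^2 = 25
12 = 8 + 4, so 5^12 ≡ 25·5 ≡ 1 (mod 31)
Right side y^r · r^s mod p:
1^2 = 1
1^4 ≡ 1^2 = 1
1^8 ≡ 1^2 = 1
1^16 ≡ 1^2 = 1
25 = 16 + 8 + 1, so 1^25 ≡ 1·1·1 ≡ 1 (mod 31)
25^2 = 625 ≡ 5
25^4 ≡ 5^2 = 25
25^8 ≡ 25^2 = 625 ≡ 5
25^16 ≡ 5^2 = 25
18 = 16 + 2, so 25^18 ≡ 25·5 ≡ 1 (mod 31)
1·1 = 1 ≡ 1 (mod 31)
1 ≡ 1 (mod 31), so the signature is genuine.

genuine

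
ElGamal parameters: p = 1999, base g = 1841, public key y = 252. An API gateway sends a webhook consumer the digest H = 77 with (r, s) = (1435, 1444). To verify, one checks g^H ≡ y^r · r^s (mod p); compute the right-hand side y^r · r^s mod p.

252^2 = 63504 ≡ 1535
252^4 ≡ 1535^2 = 2356225 ≡ 1403
252^8 ≡ 1403^2 = 1968409 ≡ 1393
252^16 ≡ 1393^2 = 1940449 ≡ 1419
252^32 ≡ 1419^2 = 2013561 ≡ 568
252^64 ≡ 568^2 = 322624 ≡ 785
252^128 ≡ 785^2 = 616225 ≡ 533
252^256 ≡ 533^2 = 284089 ≡ 231
252^512 ≡ 231^2 = 53361 ≡ 1387
252^1024 ≡ 1387^2 = 1923769 ≡ 731
1435 = 1024 + 256 + 128 + 16 + 8 + 2 + 1, so 252^1435 ≡ 731·231·533·1419·1393·1535·252 ≡ 718 (mod 1999)
1435^2 = 2059225 ≡ 255
1435^4 ≡ 255^2 = 65025 ≡ 1057
1435^8 ≡ 1057^2 = 1117249 ≡ 1807
1435^16 ≡ 1807^2 = 3265249 ≡ 882
1435^32 ≡ 882^2 = 777924 ≡ 313
1435^64 ≡ 313^2 = 97969 ≡ 18
1435^128 ≡ 18^2 = 324
1435^256 ≡ 324^2 = 104976 ≡ 1028
1435^512 ≡ 1028^2 = 1056784 ≡ 1312
1435^1024 ≡ 1312^2 = 1721344 ≡ 205
1444 = 1024 + 256 + 128 + 32 + 4, so 1435^1444 ≡ 205·1028·324·313·1057 ≡ 460 (mod 1999)
y^r · r^s ≡ 718·460 = 330280 ≡ 445 (mod 1999)

445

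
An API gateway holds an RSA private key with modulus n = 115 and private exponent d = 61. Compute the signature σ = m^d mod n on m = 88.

Squares mod 115: m^1≡88, m^2≡39, m^4≡26, m^8≡101, m^16≡81, m^32≡6
61 = 32 + 16 + 8 + 4 + 1, so m^61 ≡ 6·81·101·26·88 ≡ 113 (mod 115)

113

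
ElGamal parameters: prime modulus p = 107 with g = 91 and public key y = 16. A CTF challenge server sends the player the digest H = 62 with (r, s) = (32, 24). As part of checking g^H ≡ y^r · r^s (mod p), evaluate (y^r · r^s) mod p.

36

Squares mod 107: 16^1≡16, 16^2≡42, 16^4≡52, 16^8≡29, 16^16≡92, 16^32≡11
16^32 ≡ 11 (mod 107)
Squares mod 107: 32^1≡32, 32^2≡61, 32^4≡83, 32^8≡41, 32^16≡76
24 = 16 + 8, so 32^24 ≡ 76·41 ≡ 13 (mod 107)
y^r · r^s ≡ 11·13 = 143 ≡ 36 (mod 107)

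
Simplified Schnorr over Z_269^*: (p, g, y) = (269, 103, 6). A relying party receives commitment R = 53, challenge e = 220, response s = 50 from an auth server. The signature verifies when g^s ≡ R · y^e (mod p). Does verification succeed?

g^s mod p:
Squares mod 269: 103^1≡103, 103^2≡118, 103^4≡205, 103^8≡61, 103^16≡224, 103^32≡142
50 = 32 + 16 + 2, so 103^50 ≡ 142·224·118 ≡ 256 (mod 269)
R · y^e mod p:
Squares mod 269: 6^1≡6, 6^2≡36, 6^4≡220, 6^8≡249, 6^16≡131, 6^32≡214, 6^64≡66, 6^128≡52
220 = 128 + 64 + 16 + 8 + 4, so 6^220 ≡ 52·66·131·249·220 ≡ 218 (mod 269)
53·218 = 11554 ≡ 256 (mod 269)
256 ≡ 256 (mod 269); signature holds.

passes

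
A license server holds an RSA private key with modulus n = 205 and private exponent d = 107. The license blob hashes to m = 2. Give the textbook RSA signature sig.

128

m^107 mod 205 = 128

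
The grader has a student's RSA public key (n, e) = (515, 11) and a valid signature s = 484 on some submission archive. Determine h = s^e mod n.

179

Squares mod 515: s^1≡484, s^2≡446, s^4≡126, s^8≡426
11 = 8 + 2 + 1, so s^11 ≡ 426·446·484 ≡ 179 (mod 515)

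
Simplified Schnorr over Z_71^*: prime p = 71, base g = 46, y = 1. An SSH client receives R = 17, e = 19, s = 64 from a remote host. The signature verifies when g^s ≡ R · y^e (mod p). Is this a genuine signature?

forged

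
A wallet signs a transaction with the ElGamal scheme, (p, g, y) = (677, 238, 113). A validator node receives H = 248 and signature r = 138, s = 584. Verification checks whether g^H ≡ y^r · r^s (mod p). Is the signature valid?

valid

Left side g^H mod p:
Squares mod 677: 238^1≡238, 238^2≡453, 238^4≡78, 238^8≡668, 238^16≡81, 238^32≡468, 238^64≡353, 238^128≡41
248 = 128 + 64 + 32 + 16 + 8, so 238^248 ≡ 41·353·468·81·668 ≡ 415 (mod 677)
Right side y^r · r^s mod p:
Squares mod 677: 113^1≡113, 113^2≡583, 113^4≡35, 113^8≡548, 113^16≡393, 113^32≡93, 113^64≡525, 113^128≡86
138 = 128 + 8 + 2, so 113^138 ≡ 86·548·583 ≡ 256 (mod 677)
Squares mod 677: 138^1≡138, 138^2≡88, 138^4≡297, 138^8≡199, 138^16≡335, 138^32≡520, 138^64≡277, 138^128≡228, 138^256≡532, 138^512≡38
584 = 512 + 64 + 8, so 138^584 ≡ 38·277·199 ≡ 36 (mod 677)
256·36 = 9216 ≡ 415 (mod 677)
415 ≡ 415 (mod 677), so the signature is genuine.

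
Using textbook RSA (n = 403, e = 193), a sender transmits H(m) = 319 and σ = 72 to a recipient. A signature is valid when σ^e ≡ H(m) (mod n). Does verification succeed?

σ^2 ≡ 72^2 = 5184 ≡ 348
σ^4 ≡ 348^2 = 121104 ≡ 204
σ^8 ≡ 204^2 = 41616 ≡ 107
σ^16 ≡ 107^2 = 11449 ≡ 165
σ^32 ≡ 165^2 = 27225 ≡ 224
σ^64 ≡ 224^2 = 50176 ≡ 204
σ^128 ≡ 204^2 = 41616 ≡ 107
193 = 128 + 64 + 1, so σ^193 ≡ 107·204·72 ≡ 319 (mod 403)
Since 319 equals the digest 319, verification succeeds.

passes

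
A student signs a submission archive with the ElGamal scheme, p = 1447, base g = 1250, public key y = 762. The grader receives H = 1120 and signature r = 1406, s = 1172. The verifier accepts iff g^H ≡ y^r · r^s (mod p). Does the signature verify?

Left side g^H mod p:
Squares mod 1447: 1250^1≡1250, 1250^2≡1187, 1250^4≡1038, 1250^8≡876, 1250^16≡466, 1250^32≡106, 1250^64≡1107, 1250^128≡1287, 1250^256≡1001, 1250^512≡677, 1250^1024≡1077
1120 = 1024 + 64 + 32, so 1250^1120 ≡ 1077·1107·106 ≡ 695 (mod 1447)
Right side y^r · r^s mod p:
Squares mod 1447: 762^1≡762, 762^2≡397, 762^4≡1333, 762^8≡1420, 762^16≡729, 762^32≡392, 762^64≡282, 762^128≡1386, 762^256≡827, 762^512≡945, 762^1024≡226
1406 = 1024 + 256 + 64 + 32 + 16 + 8 + 4 + 2, so 762^1406 ≡ 226·827·282·392·729·1420·1333·397 ≡ 900 (mod 1447)
Squares mod 1447: 1406^1≡1406, 1406^2≡234, 1406^4≡1217, 1406^8≡808, 1406^16≡267, 1406^32≡386, 1406^64≡1402, 1406^128≡578, 1406^256≡1274, 1406^512≡989, 1406^1024≡1396
1172 = 1024 + 128 + 16 + 4, so 1406^1172 ≡ 1396·578·267·1217 ≡ 676 (mod 1447)
900·676 = 608400 ≡ 660 (mod 1447)
695 ≠ 660, so verification fails.

does not verify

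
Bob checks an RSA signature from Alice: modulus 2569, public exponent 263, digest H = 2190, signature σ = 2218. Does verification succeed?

passes

Squares mod 2569: σ^1≡2218, σ^2≡2458, σ^4≡2045, σ^8≡2262, σ^16≡1765, σ^32≡1597, σ^64≡1961, σ^128≡2297, σ^256≡2052
263 = 256 + 4 + 2 + 1, so σ^263 ≡ 2052·2045·2458·2218 ≡ 2190 (mod 2569)
2190 = H, so the signature checks out.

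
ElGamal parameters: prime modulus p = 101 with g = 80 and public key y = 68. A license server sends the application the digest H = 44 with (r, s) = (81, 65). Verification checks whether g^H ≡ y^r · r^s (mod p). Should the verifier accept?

accept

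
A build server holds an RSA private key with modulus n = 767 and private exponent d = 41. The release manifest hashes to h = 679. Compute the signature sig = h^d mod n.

269

h^2 ≡ 679^2 = 461041 ≡ 74
h^4 ≡ 74^2 = 5476 ≡ 107
h^8 ≡ 107^2 = 11449 ≡ 711
h^16 ≡ 711^2 = 505521 ≡ 68
h^32 ≡ 68^2 = 4624 ≡ 22
41 = 32 + 8 + 1, so h^41 ≡ 22·711·679 ≡ 269 (mod 767)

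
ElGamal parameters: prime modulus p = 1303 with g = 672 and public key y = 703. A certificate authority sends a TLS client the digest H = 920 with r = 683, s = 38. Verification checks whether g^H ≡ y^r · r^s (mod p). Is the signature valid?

invalid

Left side g^H mod p:
Squares mod 1303: 672^1≡672, 672^2≡746, 672^4≡135, 672^8≡1286, 672^16≡289, 672^32≡129, 672^64≡1005, 672^128≡200, 672^256≡910, 672^512≡695
920 = 512 + 256 + 128 + 16 + 8, so 672^920 ≡ 695·910·200·289·1286 ≡ 749 (mod 1303)
Right side y^r · r^s mod p:
Squares mod 1303: 703^1≡703, 703^2≡372, 703^4≡266, 703^8≡394, 703^16≡179, 703^32≡769, 703^64≡1102, 703^128≡8, 703^256≡64, 703^512≡187
683 = 512 + 128 + 32 + 8 + 2 + 1, so 703^683 ≡ 187·8·769·394·372·703 ≡ 769 (mod 1303)
Squares mod 1303: 683^1≡683, 683^2≡15, 683^4≡225, 683^8≡1111, 683^16≡380, 683^32≡1070
38 = 32 + 4 + 2, so 683^38 ≡ 1070·225·15 ≡ 637 (mod 1303)
769·637 = 489853 ≡ 1228 (mod 1303)
749 ≠ 1228, so verification fails.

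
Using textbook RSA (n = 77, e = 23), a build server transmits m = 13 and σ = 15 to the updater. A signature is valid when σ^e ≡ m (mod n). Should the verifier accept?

Squares mod 77: σ^1≡15, σ^2≡71, σ^4≡36, σ^8≡64, σ^16≡15
23 = 16 + 4 + 2 + 1, so σ^23 ≡ 15·36·71·15 ≡ 64 (mod 77)
64 ≠ 13, so verification fails.

reject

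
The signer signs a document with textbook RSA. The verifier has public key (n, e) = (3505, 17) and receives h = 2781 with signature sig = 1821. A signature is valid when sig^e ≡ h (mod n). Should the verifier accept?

Squares mod 3505: sig^1≡1821, sig^2≡311, sig^4≡2086, sig^8≡1691, sig^16≡2906
17 = 16 + 1, so sig^17 ≡ 2906·1821 ≡ 2781 (mod 3505)
sig^17 mod 3505 = 2781 matches h.

accept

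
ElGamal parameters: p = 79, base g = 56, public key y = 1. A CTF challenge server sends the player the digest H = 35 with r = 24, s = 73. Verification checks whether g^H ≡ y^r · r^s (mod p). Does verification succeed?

passes

Left side g^H mod p:
56^2 = 3136 ≡ 55
56^4 ≡ 55^2 = 3025 ≡ 23
56^8 ≡ 23^2 = 529 ≡ 55
56^16 ≡ 55^2 = 3025 ≡ 23
56^32 ≡ 23^2 = 529 ≡ 55
35 = 32 + 2 + 1, so 56^35 ≡ 55·55·56 ≡ 24 (mod 79)
Right side y^r · r^s mod p:
1^2 = 1
1^4 ≡ 1^2 = 1
1^8 ≡ 1^2 = 1
1^16 ≡ 1^2 = 1
24 = 16 + 8, so 1^24 ≡ 1·1 ≡ 1 (mod 79)
24^2 = 576 ≡ 23
24^4 ≡ 23^2 = 529 ≡ 55
24^8 ≡ 55^2 = 3025 ≡ 23
24^16 ≡ 23^2 = 529 ≡ 55
24^32 ≡ 55^2 = 3025 ≡ 23
24^64 ≡ 23^2 = 529 ≡ 55
73 = 64 + 8 + 1, so 24^73 ≡ 55·23·24 ≡ 24 (mod 79)
1·24 = 24 ≡ 24 (mod 79)
24 ≡ 24 (mod 79), so the signature is genuine.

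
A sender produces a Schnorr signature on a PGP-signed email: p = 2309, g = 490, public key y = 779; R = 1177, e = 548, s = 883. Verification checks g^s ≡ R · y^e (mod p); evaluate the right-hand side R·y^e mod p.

251

779^548 mod 2309 = 1140
R · y^e ≡ 1177·1140 = 1341780 ≡ 251 (mod 2309)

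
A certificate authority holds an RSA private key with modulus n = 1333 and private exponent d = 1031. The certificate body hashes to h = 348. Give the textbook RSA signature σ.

919

h^1031 mod 1333 = 919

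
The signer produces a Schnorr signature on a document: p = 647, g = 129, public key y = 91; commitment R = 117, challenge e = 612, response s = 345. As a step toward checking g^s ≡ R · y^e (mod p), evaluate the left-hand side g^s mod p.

Squares mod 647: 129^1≡129, 129^2≡466, 129^4≡411, 129^8≡54, 129^16≡328, 129^32≡182, 129^64≡127, 129^128≡601, 129^256≡175
345 = 256 + 64 + 16 + 8 + 1, so 129^345 ≡ 175·127·328·54·129 ≡ 63 (mod 647)

63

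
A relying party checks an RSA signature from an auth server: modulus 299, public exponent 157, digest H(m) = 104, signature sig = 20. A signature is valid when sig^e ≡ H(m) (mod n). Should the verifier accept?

reject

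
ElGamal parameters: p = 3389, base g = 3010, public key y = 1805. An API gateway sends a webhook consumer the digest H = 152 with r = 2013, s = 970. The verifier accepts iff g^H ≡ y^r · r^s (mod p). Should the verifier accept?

Left side g^H mod p:
3010^2 = 9060100 ≡ 1303
3010^4 ≡ 1303^2 = 1697809 ≡ 3309
3010^8 ≡ 3309^2 = 10949481 ≡ 3011
3010^16 ≡ 3011^2 = 9066121 ≡ 546
3010^32 ≡ 546^2 = 298116 ≡ 3273
3010^64 ≡ 3273^2 = 10712529 ≡ 3289
3010^128 ≡ 3289^2 = 10817521 ≡ 3222
152 = 128 + 16 + 8, so 3010^152 ≡ 3222·546·3011 ≡ 666 (mod 3389)
Right side y^r · r^s mod p:
1805^2 = 3258025 ≡ 1196
1805^4 ≡ 1196^2 = 1430416 ≡ 258
1805^8 ≡ 258^2 = 66564 ≡ 2173
1805^16 ≡ 2173^2 = 4721929 ≡ 1052
1805^32 ≡ 1052^2 = 1106704 ≡ 1890
1805^64 ≡ 1890^2 = 3572100 ≡ 94
1805^128 ≡ 94^2 = 8836 ≡ 2058
1805^256 ≡ 2058^2 = 4235364 ≡ 2503
1805^512 ≡ 2503^2 = 6265009 ≡ 2137
1805^1024 ≡ 2137^2 = 4566769 ≡ 1786
2013 = 1024 + 512 + 256 + 128 + 64 + 16 + 8 + 4 + 1, so 1805^2013 ≡ 1786·2137·2503·2058·94·1052·2173·258·1805 ≡ 2988 (mod 3389)
2013^2 = 4052169 ≡ 2314
2013^4 ≡ 2314^2 = 5354596 ≡ 3365
2013^8 ≡ 3365^2 = 11323225 ≡ 576
2013^16 ≡ 576^2 = 331776 ≡ 3043
2013^32 ≡ 3043^2 = 9259849 ≡ 1101
2013^64 ≡ 1101^2 = 1212201 ≡ 2328
2013^128 ≡ 2328^2 = 5419584 ≡ 573
2013^256 ≡ 573^2 = 328329 ≡ 2985
2013^512 ≡ 2985^2 = 8910225 ≡ 544
970 = 512 + 256 + 128 + 64 + 8 + 2, so 2013^970 ≡ 544·2985·573·2328·576·2314 ≡ 2171 (mod 3389)
2988·2171 = 6486948 ≡ 402 (mod 3389)
666 ≠ 402, so verification fails.

reject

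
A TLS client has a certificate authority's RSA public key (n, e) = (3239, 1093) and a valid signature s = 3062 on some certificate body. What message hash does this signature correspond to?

850

s^2 ≡ 3062^2 = 9375844 ≡ 2178
s^4 ≡ 2178^2 = 4743684 ≡ 1788
s^8 ≡ 1788^2 = 3196944 ≡ 51
s^16 ≡ 51^2 = 2601
s^32 ≡ 2601^2 = 6765201 ≡ 2169
s^64 ≡ 2169^2 = 4704561 ≡ 1533
s^128 ≡ 1533^2 = 2350089 ≡ 1814
s^256 ≡ 1814^2 = 3290596 ≡ 3011
s^512 ≡ 3011^2 = 9066121 ≡ 160
s^1024 ≡ 160^2 = 25600 ≡ 2927
1093 = 1024 + 64 + 4 + 1, so s^1093 ≡ 2927·1533·1788·3062 ≡ 850 (mod 3239)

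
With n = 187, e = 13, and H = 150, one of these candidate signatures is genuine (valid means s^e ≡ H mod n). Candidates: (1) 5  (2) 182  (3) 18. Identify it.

2

Candidate 1: Squares mod 187: 5^1≡5, 5^2≡25, 5^4≡64, 5^8≡169; 13 = 8 + 4 + 1, so 5^13 ≡ 169·64·5 ≡ 37 (mod 187)
Candidate 2: Squares mod 187: 182^1≡182, 182^2≡25, 182^4≡64, 182^8≡169; 13 = 8 + 4 + 1, so 182^13 ≡ 169·64·182 ≡ 150 (mod 187)
  → matches H = 150
Candidate 3: Squares mod 187: 18^1≡18, 18^2≡137, 18^4≡69, 18^8≡86; 13 = 8 + 4 + 1, so 18^13 ≡ 86·69·18 ≡ 35 (mod 187)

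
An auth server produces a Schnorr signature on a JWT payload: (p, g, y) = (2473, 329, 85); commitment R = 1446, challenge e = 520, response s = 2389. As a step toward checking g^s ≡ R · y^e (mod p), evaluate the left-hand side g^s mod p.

1467

329^2389 mod 2473 = 1467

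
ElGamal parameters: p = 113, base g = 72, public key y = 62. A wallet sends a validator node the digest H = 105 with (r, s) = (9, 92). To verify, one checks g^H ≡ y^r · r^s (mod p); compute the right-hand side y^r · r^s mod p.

95

62^2 = 3844 ≡ 2
62^4 ≡ 2^2 = 4
62^8 ≡ 4^2 = 16
9 = 8 + 1, so 62^9 ≡ 16·62 ≡ 88 (mod 113)
9^2 = 81
9^4 ≡ 81^2 = 6561 ≡ 7
9^8 ≡ 7^2 = 49
9^16 ≡ 49^2 = 2401 ≡ 28
9^32 ≡ 28^2 = 784 ≡ 106
9^64 ≡ 106^2 = 11236 ≡ 49
92 = 64 + 16 + 8 + 4, so 9^92 ≡ 49·28·49·7 ≡ 64 (mod 113)
y^r · r^s ≡ 88·64 = 5632 ≡ 95 (mod 113)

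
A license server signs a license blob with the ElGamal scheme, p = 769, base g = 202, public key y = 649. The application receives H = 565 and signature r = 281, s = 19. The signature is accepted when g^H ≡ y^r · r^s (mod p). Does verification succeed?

passes

Left side g^H mod p:
202^2 = 40804 ≡ 47
202^4 ≡ 47^2 = 2209 ≡ 671
202^8 ≡ 671^2 = 450241 ≡ 376
202^16 ≡ 376^2 = 141376 ≡ 649
202^32 ≡ 649^2 = 421201 ≡ 558
202^64 ≡ 558^2 = 311364 ≡ 688
202^128 ≡ 688^2 = 473344 ≡ 409
202^256 ≡ 409^2 = 167281 ≡ 408
202^512 ≡ 408^2 = 166464 ≡ 360
565 = 512 + 32 + 16 + 4 + 1, so 202^565 ≡ 360·558·649·671·202 ≡ 436 (mod 769)
Right side y^r · r^s mod p:
649^2 = 421201 ≡ 558
649^4 ≡ 558^2 = 311364 ≡ 688
649^8 ≡ 688^2 = 473344 ≡ 409
649^16 ≡ 409^2 = 167281 ≡ 408
649^32 ≡ 408^2 = 166464 ≡ 360
649^64 ≡ 360^2 = 129600 ≡ 408
649^128 ≡ 408^2 = 166464 ≡ 360
649^256 ≡ 360^2 = 129600 ≡ 408
281 = 256 + 16 + 8 + 1, so 649^281 ≡ 408·408·409·649 ≡ 513 (mod 769)
281^2 = 78961 ≡ 523
281^4 ≡ 523^2 = 273529 ≡ 534
281^8 ≡ 534^2 = 285156 ≡ 626
281^16 ≡ 626^2 = 391876 ≡ 455
19 = 16 + 2 + 1, so 281^19 ≡ 455·523·281 ≡ 539 (mod 769)
513·539 = 276507 ≡ 436 (mod 769)
436 ≡ 436 (mod 769), so the signature is genuine.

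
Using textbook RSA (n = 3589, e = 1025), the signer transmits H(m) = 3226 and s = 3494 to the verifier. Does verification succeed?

passes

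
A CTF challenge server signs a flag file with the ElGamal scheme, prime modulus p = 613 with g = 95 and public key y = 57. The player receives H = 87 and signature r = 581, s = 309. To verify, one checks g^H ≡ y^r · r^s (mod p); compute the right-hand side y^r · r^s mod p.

79

57^581 mod 613 = 64
581^309 mod 613 = 279
y^r · r^s ≡ 64·279 = 17856 ≡ 79 (mod 613)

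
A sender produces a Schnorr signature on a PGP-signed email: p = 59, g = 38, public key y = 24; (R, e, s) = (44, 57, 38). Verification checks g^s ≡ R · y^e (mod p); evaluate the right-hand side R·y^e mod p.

Squares mod 59: 24^1≡24, 24^2≡45, 24^4≡19, 24^8≡7, 24^16≡49, 24^32≡41
57 = 32 + 16 + 8 + 1, so 24^57 ≡ 41·49·7·24 ≡ 32 (mod 59)
R · y^e ≡ 44·32 = 1408 ≡ 51 (mod 59)

51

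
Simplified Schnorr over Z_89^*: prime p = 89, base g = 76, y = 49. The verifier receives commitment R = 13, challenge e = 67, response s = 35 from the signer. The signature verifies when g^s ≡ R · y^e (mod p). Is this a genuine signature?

g^s mod p:
76^35 mod 89 = 23
R · y^e mod p:
49^67 mod 89 = 40
13·40 = 520 ≡ 75 (mod 89)
23 ≠ 75; the check fails.

forged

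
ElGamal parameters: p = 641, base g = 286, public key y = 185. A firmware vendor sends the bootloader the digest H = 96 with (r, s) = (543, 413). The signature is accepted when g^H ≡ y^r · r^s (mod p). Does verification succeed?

passes

Left side g^H mod p:
Squares mod 641: 286^1≡286, 286^2≡389, 286^4≡45, 286^8≡102, 286^16≡148, 286^32≡110, 286^64≡562
96 = 64 + 32, so 286^96 ≡ 562·110 ≡ 284 (mod 641)
Right side y^r · r^s mod p:
Squares mod 641: 185^1≡185, 185^2≡252, 185^4≡45, 185^8≡102, 185^16≡148, 185^32≡110, 185^64≡562, 185^128≡472, 185^256≡357, 185^512≡531
543 = 512 + 16 + 8 + 4 + 2 + 1, so 185^543 ≡ 531·148·102·45·252·185 ≡ 437 (mod 641)
Squares mod 641: 543^1≡543, 543^2≡630, 543^4≡121, 543^8≡539, 543^16≡148, 543^32≡110, 543^64≡562, 543^128≡472, 543^256≡357
413 = 256 + 128 + 16 + 8 + 4 + 1, so 543^413 ≡ 357·472·148·539·121·543 ≡ 162 (mod 641)
437·162 = 70794 ≡ 284 (mod 641)
284 ≡ 284 (mod 641), so the signature is genuine.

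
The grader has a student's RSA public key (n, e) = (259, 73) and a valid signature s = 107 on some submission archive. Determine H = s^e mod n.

Squares mod 259: s^1≡107, s^2≡53, s^4≡219, s^8≡46, s^16≡44, s^32≡123, s^64≡107
73 = 64 + 8 + 1, so s^73 ≡ 107·46·107 ≡ 107 (mod 259)

107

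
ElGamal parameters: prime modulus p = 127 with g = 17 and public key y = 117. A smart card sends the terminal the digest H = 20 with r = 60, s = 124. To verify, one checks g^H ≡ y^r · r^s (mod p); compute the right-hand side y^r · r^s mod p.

117^2 = 13689 ≡ 100
117^4 ≡ 100^2 = 10000 ≡ 94
117^8 ≡ 94^2 = 8836 ≡ 73
117^16 ≡ 73^2 = 5329 ≡ 122
117^32 ≡ 122^2 = 14884 ≡ 25
60 = 32 + 16 + 8 + 4, so 117^60 ≡ 25·122·73·94 ≡ 8 (mod 127)
60^2 = 3600 ≡ 44
60^4 ≡ 44^2 = 1936 ≡ 31
60^8 ≡ 31^2 = 961 ≡ 72
60^16 ≡ 72^2 = 5184 ≡ 104
60^32 ≡ 104^2 = 10816 ≡ 21
60^64 ≡ 21^2 = 441 ≡ 60
124 = 64 + 32 + 16 + 8 + 4, so 60^124 ≡ 60·21·104·72·31 ≡ 26 (mod 127)
y^r · r^s ≡ 8·26 = 208 ≡ 81 (mod 127)

81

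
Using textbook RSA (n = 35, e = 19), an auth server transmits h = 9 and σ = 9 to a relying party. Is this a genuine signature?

σ^2 ≡ 9^2 = 81 ≡ 11
σ^4 ≡ 11^2 = 121 ≡ 16
σ^8 ≡ 16^2 = 256 ≡ 11
σ^16 ≡ 11^2 = 121 ≡ 16
19 = 16 + 2 + 1, so σ^19 ≡ 16·11·9 ≡ 9 (mod 35)
σ^19 mod 35 = 9 matches h.

genuine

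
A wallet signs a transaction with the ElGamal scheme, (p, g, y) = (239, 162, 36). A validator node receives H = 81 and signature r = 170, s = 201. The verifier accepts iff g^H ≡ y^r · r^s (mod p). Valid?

yes

Left side g^H mod p:
162^81 mod 239 = 45
Right side y^r · r^s mod p:
36^170 mod 239 = 1
170^201 mod 239 = 45
1·45 = 45 ≡ 45 (mod 239)
45 ≡ 45 (mod 239), so the signature is genuine.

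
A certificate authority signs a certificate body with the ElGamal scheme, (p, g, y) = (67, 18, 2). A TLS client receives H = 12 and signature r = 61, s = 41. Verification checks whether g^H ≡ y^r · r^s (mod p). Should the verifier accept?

Left side g^H mod p:
18^2 = 324 ≡ 56
18^4 ≡ 56^2 = 3136 ≡ 54
18^8 ≡ 54^2 = 2916 ≡ 35
12 = 8 + 4, so 18^12 ≡ 35·54 ≡ 14 (mod 67)
Right side y^r · r^s mod p:
2^2 = 4
2^4 ≡ 4^2 = 16
2^8 ≡ 16^2 = 256 ≡ 55
2^16 ≡ 55^2 = 3025 ≡ 10
2^32 ≡ 10^2 = 100 ≡ 33
61 = 32 + 16 + 8 + 4 + 1, so 2^61 ≡ 33·10·55·16·2 ≡ 44 (mod 67)
61^2 = 3721 ≡ 36
61^4 ≡ 36^2 = 1296 ≡ 23
61^8 ≡ 23^2 = 529 ≡ 60
61^16 ≡ 60^2 = 3600 ≡ 49
61^32 ≡ 49^2 = 2401 ≡ 56
41 = 32 + 8 + 1, so 61^41 ≡ 56·60·61 ≡ 7 (mod 67)
44·7 = 308 ≡ 40 (mod 67)
14 ≠ 40, so verification fails.

reject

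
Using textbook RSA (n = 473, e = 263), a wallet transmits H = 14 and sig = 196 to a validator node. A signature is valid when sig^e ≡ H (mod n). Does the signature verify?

sig^2 ≡ 196^2 = 38416 ≡ 103
sig^4 ≡ 103^2 = 10609 ≡ 203
sig^8 ≡ 203^2 = 41209 ≡ 58
sig^16 ≡ 58^2 = 3364 ≡ 53
sig^32 ≡ 53^2 = 2809 ≡ 444
sig^64 ≡ 444^2 = 197136 ≡ 368
sig^128 ≡ 368^2 = 135424 ≡ 146
sig^256 ≡ 146^2 = 21316 ≡ 31
263 = 256 + 4 + 2 + 1, so sig^263 ≡ 31·203·103·196 ≡ 14 (mod 473)
Since 14 equals the digest 14, verification succeeds.

verifies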